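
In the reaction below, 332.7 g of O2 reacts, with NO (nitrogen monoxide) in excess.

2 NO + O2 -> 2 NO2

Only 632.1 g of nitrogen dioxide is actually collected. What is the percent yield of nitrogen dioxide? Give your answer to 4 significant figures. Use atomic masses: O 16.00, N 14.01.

66.07 %

M(O2) = 2(16.00) = 32.00 g/mol.
M(NO2) = 14.01 + 2(16.00) = 46.01 g/mol.
n(O2) = 332.70 g / 32.00 g/mol = 10.397 mol.
From the equation the O2:NO2 mole ratio is 1:2, so n(NO2) = 10.397 × 2/1 = 20.794 mol.
Mass of NO2 = 20.794 mol × 46.01 g/mol = 956.72 g.
This is the theoretical yield. Percent yield = 632.1 g / 956.72 g × 100% = 66.069%.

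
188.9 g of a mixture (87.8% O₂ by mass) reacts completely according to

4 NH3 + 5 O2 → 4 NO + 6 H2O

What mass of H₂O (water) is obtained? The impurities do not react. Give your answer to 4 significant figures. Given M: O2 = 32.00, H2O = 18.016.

112.1 g

Mass of pure O2 = 188.9 g × 0.878 = 165.85 g.
n(O2) = 165.85 g / 32.00 g/mol = 5.1829 mol.
From the equation the O2:H2O mole ratio is 5:6, so n(H2O) = 5.1829 × 6/5 = 6.2195 mol.
Mass of H2O = 6.2195 mol × 18.016 g/mol = 112.05 g.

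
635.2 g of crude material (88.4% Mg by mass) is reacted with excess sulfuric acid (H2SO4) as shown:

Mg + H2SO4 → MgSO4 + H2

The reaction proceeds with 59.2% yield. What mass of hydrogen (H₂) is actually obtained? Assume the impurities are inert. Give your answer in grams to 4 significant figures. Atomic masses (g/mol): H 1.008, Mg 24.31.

27.57 g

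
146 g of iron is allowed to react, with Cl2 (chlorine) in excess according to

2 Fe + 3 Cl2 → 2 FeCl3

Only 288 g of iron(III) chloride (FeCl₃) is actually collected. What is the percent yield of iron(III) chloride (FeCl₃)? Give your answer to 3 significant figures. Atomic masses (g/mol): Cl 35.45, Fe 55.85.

M(Fe) = 55.85 g/mol.
M(FeCl3) = 55.85 + 3(35.45) = 162.20 g/mol.
n(Fe) = 146.0 g / 55.85 g/mol = 2.614 mol.
From the equation the Fe:FeCl3 mole ratio is 2:2, so n(FeCl3) = 2.614 × 2/2 = 2.614 mol.
Mass of FeCl3 = 2.614 mol × 162.20 g/mol = 424.0 g.
This is the theoretical yield. Percent yield = 288 g / 424.0 g × 100% = 67.92%.

67.9 %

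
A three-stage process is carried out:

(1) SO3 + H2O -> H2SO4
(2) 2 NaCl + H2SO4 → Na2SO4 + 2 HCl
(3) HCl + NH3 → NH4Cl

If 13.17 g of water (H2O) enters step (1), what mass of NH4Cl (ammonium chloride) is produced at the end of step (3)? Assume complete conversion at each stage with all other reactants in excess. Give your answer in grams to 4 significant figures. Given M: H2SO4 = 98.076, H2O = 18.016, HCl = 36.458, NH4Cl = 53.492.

78.21 g

n(H2O) = 13.17 / 18.016 = 0.73102 mol.
Reaction (1): H2O→H2SO4 ratio 1:1 ⇒ n(H2SO4) = 0.73102 mol.
Reaction (2): H2SO4→HCl ratio 1:2 ⇒ n(HCl) = 1.4620 mol.
Reaction (3): HCl→NH4Cl ratio 1:1 ⇒ n(NH4Cl) = 1.4620 mol.
Mass of NH4Cl = 1.4620 × 53.492 = 78.207 g.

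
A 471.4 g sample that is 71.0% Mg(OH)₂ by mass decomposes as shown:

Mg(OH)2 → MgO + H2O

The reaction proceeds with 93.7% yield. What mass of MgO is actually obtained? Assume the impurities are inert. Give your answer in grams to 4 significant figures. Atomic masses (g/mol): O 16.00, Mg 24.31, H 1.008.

216.7 g

Pure Mg(OH)2 available = 471.4 g × 0.710 = 334.69 g.
M(Mg(OH)2) = 24.31 + 2(16.00) + 2(1.008) = 58.326 g/mol.
M(MgO) = 24.31 + 16.00 = 40.31 g/mol.
n(Mg(OH)2) = 334.69 g / 58.326 g/mol = 5.7383 mol.
From the equation the Mg(OH)2:MgO mole ratio is 1:1, so n(MgO) = 5.7383 × 1/1 = 5.7383 mol.
Mass of MgO = 5.7383 mol × 40.31 g/mol = 231.31 g.
Actual mass collected = 231.31 g × 0.937 = 216.74 g.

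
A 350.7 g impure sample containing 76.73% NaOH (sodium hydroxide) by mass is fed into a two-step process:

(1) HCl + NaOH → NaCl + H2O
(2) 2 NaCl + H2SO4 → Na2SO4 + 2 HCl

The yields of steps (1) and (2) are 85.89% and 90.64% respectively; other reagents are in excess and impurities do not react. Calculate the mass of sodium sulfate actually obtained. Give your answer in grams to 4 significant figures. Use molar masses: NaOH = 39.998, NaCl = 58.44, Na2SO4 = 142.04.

372.0 g

Pure NaOH = 350.7 × 0.7673 = 269.09 g.
n(NaOH) = 269.09 / 39.998 = 6.7276 mol.
Step 1 (NaOH:NaCl = 1:1): theoretical n(NaCl) = 6.7276 mol; at 85.89% yield, n(NaCl) = 5.7784 mol.
Step 2 (NaCl:Na2SO4 = 2:1): theoretical n(Na2SO4) = 2.8892 mol, so theoretical mass = 2.8892 × 142.04 = 410.38 g.
At 90.64% yield, actual mass of Na2SO4 = 410.38 × 0.9064 = 371.97 g.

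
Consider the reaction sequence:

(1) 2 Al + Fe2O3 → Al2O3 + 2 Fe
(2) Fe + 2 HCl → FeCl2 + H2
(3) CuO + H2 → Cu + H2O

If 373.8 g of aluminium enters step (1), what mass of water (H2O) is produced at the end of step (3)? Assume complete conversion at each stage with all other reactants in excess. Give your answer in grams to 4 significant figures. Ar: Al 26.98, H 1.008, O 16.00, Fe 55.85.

M(Al) = 26.98 g/mol.
M(H2O) = 2(1.008) + 16.00 = 18.016 g/mol.
n(Al) = 373.8 / 26.98 = 13.855 mol.
Reaction (1): Al→Fe ratio 2:2 ⇒ n(Fe) = 13.855 mol.
Reaction (2): Fe→H2 ratio 1:1 ⇒ n(H2) = 13.855 mol.
Reaction (3): H2→H2O ratio 1:1 ⇒ n(H2O) = 13.855 mol.
Mass of H2O = 13.855 × 18.016 = 249.61 g.

249.6 g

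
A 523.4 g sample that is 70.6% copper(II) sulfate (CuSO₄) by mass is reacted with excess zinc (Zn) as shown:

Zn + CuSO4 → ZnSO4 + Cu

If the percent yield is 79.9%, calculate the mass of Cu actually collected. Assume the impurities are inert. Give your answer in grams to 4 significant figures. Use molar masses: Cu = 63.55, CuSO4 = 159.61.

Pure CuSO4 available = 523.4 g × 0.706 = 369.52 g.
n(CuSO4) = 369.52 g / 159.61 g/mol = 2.3151 mol.
From the equation the CuSO4:Cu mole ratio is 1:1, so n(Cu) = 2.3151 × 1/1 = 2.3151 mol.
Mass of Cu = 2.3151 mol × 63.55 g/mol = 147.13 g.
Actual mass collected = 147.13 g × 0.799 = 117.55 g.

117.6 g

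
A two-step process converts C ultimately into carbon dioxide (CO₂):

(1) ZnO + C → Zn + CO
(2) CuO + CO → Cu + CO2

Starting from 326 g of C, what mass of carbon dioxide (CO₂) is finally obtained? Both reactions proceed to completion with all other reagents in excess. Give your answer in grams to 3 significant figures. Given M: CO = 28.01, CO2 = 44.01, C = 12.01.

n(C) = 326.0 / 12.01 = 27.14 mol.
Step 1 gives a 1:1 ratio of C to CO, so n(CO) = 27.14 mol.
In step 2 the CO:CO2 ratio is 1:1, so n(CO2) = 27.14 mol.
Mass of CO2 = 27.14 × 44.01 = 1195 g.

1190 g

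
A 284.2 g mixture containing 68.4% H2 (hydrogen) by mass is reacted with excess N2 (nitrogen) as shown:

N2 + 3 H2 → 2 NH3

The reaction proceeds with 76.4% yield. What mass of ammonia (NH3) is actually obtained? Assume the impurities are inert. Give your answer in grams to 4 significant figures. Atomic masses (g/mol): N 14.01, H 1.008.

Pure H2 available = 284.2 g × 0.684 = 194.39 g.
M(H2) = 2(1.008) = 2.016 g/mol.
M(NH3) = 14.01 + 3(1.008) = 17.034 g/mol.
n(H2) = 194.39 g / 2.016 g/mol = 96.425 mol.
From the equation the H2:NH3 mole ratio is 3:2, so n(NH3) = 96.425 × 2/3 = 64.283 mol.
Mass of NH3 = 64.283 mol × 17.034 g/mol = 1095.0 g.
Actual mass collected = 1095.0 g × 0.764 = 836.58 g.

836.6 g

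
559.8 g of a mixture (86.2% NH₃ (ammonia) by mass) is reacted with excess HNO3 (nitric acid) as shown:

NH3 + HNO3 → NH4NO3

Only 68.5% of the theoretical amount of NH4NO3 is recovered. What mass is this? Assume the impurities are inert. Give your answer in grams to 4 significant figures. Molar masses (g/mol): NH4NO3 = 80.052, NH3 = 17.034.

1553 g

Pure NH3 available = 559.8 g × 0.862 = 482.55 g.
n(NH3) = 482.55 g / 17.034 g/mol = 28.328 mol.
From the equation the NH3:NH4NO3 mole ratio is 1:1, so n(NH4NO3) = 28.328 × 1/1 = 28.328 mol.
Mass of NH4NO3 = 28.328 mol × 80.052 g/mol = 2267.8 g.
Actual mass collected = 2267.8 g × 0.685 = 1553.4 g.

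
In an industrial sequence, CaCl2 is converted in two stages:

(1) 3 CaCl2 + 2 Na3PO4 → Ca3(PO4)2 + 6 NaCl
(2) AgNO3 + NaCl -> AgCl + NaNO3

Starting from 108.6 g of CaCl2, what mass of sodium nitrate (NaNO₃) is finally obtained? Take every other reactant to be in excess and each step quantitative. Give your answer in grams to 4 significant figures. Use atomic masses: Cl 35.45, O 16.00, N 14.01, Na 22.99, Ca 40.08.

166.4 g

M(CaCl2) = 40.08 + 2(35.45) = 110.98 g/mol.
M(NaNO3) = 22.99 + 14.01 + 3(16.00) = 85.00 g/mol.
n(CaCl2) = 108.60 / 110.98 = 0.97855 mol.
Step 1 gives a 3:6 ratio of CaCl2 to NaCl, so n(NaCl) = 1.9571 mol.
In step 2 the NaCl:NaNO3 ratio is 1:1, so n(NaNO3) = 1.9571 mol.
Mass of NaNO3 = 1.9571 × 85.00 = 166.35 g.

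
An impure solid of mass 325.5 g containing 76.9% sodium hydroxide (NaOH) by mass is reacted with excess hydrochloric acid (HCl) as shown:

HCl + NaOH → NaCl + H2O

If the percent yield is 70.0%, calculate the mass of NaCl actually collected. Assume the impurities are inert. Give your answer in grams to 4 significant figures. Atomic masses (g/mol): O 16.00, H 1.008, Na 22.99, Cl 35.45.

Pure NaOH available = 325.5 g × 0.769 = 250.31 g.
M(NaOH) = 22.99 + 16.00 + 1.008 = 39.998 g/mol.
M(NaCl) = 22.99 + 35.45 = 58.44 g/mol.
n(NaOH) = 250.31 g / 39.998 g/mol = 6.2581 mol.
From the equation the NaOH:NaCl mole ratio is 1:1, so n(NaCl) = 6.2581 × 1/1 = 6.2581 mol.
Mass of NaCl = 6.2581 mol × 58.44 g/mol = 365.72 g.
Actual mass collected = 365.72 g × 0.700 = 256.00 g.

256.0 g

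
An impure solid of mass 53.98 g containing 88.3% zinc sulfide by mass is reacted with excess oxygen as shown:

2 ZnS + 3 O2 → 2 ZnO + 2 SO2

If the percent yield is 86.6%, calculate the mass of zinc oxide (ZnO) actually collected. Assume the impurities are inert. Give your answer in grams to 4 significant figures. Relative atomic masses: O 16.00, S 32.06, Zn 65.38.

34.47 g

Pure ZnS available = 53.98 g × 0.883 = 47.664 g.
M(ZnS) = 65.38 + 32.06 = 97.44 g/mol.
M(ZnO) = 65.38 + 16.00 = 81.38 g/mol.
n(ZnS) = 47.664 g / 97.44 g/mol = 0.48917 mol.
From the equation the ZnS:ZnO mole ratio is 2:2, so n(ZnO) = 0.48917 × 2/2 = 0.48917 mol.
Mass of ZnO = 0.48917 mol × 81.38 g/mol = 39.808 g.
Actual mass collected = 39.808 g × 0.866 = 34.474 g.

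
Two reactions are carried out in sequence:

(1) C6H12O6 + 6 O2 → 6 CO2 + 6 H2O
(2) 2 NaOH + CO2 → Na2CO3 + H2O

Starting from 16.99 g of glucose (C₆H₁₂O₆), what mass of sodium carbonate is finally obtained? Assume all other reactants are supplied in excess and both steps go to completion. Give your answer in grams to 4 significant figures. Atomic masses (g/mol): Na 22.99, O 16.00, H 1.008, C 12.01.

M(C6H12O6) = 6(12.01) + 12(1.008) + 6(16.00) = 180.156 g/mol.
M(Na2CO3) = 2(22.99) + 12.01 + 3(16.00) = 105.99 g/mol.
n(C6H12O6) = 16.990 / 180.156 = 0.094307 mol.
Step 1 gives a 1:6 ratio of C6H12O6 to CO2, so n(CO2) = 0.56584 mol.
In step 2 the CO2:Na2CO3 ratio is 1:1, so n(Na2CO3) = 0.56584 mol.
Mass of Na2CO3 = 0.56584 × 105.99 = 59.974 g.

59.97 g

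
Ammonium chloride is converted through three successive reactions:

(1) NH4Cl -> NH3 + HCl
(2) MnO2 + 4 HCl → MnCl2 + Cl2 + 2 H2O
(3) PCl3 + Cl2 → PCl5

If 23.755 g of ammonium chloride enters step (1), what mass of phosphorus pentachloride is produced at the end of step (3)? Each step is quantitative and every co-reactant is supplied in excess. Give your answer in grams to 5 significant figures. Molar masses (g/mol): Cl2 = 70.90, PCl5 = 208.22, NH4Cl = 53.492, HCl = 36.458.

23.117 g

n(NH4Cl) = 23.755 / 53.492 = 0.444085 mol.
Reaction (1): NH4Cl→HCl ratio 1:1 ⇒ n(HCl) = 0.444085 mol.
Reaction (2): HCl→Cl2 ratio 4:1 ⇒ n(Cl2) = 0.111021 mol.
Reaction (3): Cl2→PCl5 ratio 1:1 ⇒ n(PCl5) = 0.111021 mol.
Mass of PCl5 = 0.111021 × 208.22 = 23.1168 g.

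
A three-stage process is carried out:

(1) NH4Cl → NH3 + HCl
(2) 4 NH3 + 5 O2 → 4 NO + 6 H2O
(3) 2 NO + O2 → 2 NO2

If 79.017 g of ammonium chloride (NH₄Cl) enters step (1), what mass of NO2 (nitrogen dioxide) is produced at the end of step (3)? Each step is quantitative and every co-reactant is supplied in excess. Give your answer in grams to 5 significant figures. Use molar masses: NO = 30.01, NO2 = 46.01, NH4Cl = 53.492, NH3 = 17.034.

67.965 g

n(NH4Cl) = 79.017 / 53.492 = 1.47717 mol.
Reaction (1): NH4Cl→NH3 ratio 1:1 ⇒ n(NH3) = 1.47717 mol.
Reaction (2): NH3→NO ratio 4:4 ⇒ n(NO) = 1.47717 mol.
Reaction (3): NO→NO2 ratio 2:2 ⇒ n(NO2) = 1.47717 mol.
Mass of NO2 = 1.47717 × 46.01 = 67.9648 g.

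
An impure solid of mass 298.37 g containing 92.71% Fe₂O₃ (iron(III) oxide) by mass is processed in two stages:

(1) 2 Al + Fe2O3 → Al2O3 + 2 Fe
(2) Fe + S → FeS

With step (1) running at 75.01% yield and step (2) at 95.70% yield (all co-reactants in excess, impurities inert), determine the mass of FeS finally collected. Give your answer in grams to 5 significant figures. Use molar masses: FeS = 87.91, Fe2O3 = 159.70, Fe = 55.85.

Pure Fe2O3 = 298.37 × 0.9271 = 276.619 g.
n(Fe2O3) = 276.619 / 159.70 = 1.73212 mol.
Step 1 (Fe2O3:Fe = 1:2): theoretical n(Fe) = 3.46423 mol; at 75.01% yield, n(Fe) = 2.59852 mol.
Step 2 (Fe:FeS = 1:1): theoretical n(FeS) = 2.59852 mol, so theoretical mass = 2.59852 × 87.91 = 228.436 g.
At 95.70% yield, actual mass of FeS = 228.436 × 0.9570 = 218.613 g.

218.61 g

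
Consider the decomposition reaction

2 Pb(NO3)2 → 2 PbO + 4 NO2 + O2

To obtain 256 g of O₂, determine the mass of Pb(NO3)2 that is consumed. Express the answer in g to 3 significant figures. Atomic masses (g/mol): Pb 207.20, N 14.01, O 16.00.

5300 g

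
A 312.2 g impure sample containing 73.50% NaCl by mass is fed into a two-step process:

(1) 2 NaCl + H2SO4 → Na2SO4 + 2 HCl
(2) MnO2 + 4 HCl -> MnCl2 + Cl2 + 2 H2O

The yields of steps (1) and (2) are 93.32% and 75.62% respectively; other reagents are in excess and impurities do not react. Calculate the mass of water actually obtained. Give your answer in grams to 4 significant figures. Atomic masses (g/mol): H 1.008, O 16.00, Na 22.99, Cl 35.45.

24.96 g

Pure NaCl = 312.2 × 0.7350 = 229.47 g.
M(NaCl) = 22.99 + 35.45 = 58.44 g/mol.
M(H2O) = 2(1.008) + 16.00 = 18.016 g/mol.
n(NaCl) = 229.47 / 58.44 = 3.9265 mol.
Step 1 (NaCl:HCl = 2:2): theoretical n(HCl) = 3.9265 mol; at 93.32% yield, n(HCl) = 3.6642 mol.
Step 2 (HCl:H2O = 4:2): theoretical n(H2O) = 1.8321 mol, so theoretical mass = 1.8321 × 18.016 = 33.008 g.
At 75.62% yield, actual mass of H2O = 33.008 × 0.7562 = 24.960 g.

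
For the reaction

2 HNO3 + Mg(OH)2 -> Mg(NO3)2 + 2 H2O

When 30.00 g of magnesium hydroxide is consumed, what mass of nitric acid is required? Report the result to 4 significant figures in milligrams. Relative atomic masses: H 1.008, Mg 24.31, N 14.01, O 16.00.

M(Mg(OH)2) = 24.31 + 2(16.00) + 2(1.008) = 58.326 g/mol.
M(HNO3) = 1.008 + 14.01 + 3(16.00) = 63.018 g/mol.
n(Mg(OH)2) = 30.000 g / 58.326 g/mol = 0.51435 mol.
From the equation the Mg(OH)2:HNO3 mole ratio is 1:2, so n(HNO3) = 0.51435 × 2/1 = 1.0287 mol.
Mass of HNO3 = 1.0287 mol × 63.018 g/mol = 64.827 g.
Converting to mg: 64.827 g = 64830 mg.

64830 mg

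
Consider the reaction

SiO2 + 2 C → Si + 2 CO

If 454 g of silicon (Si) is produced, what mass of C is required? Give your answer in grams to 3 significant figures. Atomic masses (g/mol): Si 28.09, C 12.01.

388 g

M(Si) = 28.09 g/mol.
M(C) = 12.01 g/mol.
n(Si) = 454.0 g / 28.09 g/mol = 16.16 mol.
From the equation the Si:C mole ratio is 1:2, so n(C) = 16.16 × 2/1 = 32.32 mol.
Mass of C = 32.32 mol × 12.01 g/mol = 388.2 g.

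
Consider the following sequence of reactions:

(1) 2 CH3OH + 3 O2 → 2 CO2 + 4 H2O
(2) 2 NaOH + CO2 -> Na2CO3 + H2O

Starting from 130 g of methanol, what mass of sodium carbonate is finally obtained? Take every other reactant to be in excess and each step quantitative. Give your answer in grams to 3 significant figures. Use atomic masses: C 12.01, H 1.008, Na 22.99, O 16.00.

430 g

M(CH3OH) = 12.01 + 4(1.008) + 16.00 = 32.042 g/mol.
M(Na2CO3) = 2(22.99) + 12.01 + 3(16.00) = 105.99 g/mol.
n(CH3OH) = 130.0 / 32.042 = 4.057 mol.
Step 1 gives a 2:2 ratio of CH3OH to CO2, so n(CO2) = 4.057 mol.
In step 2 the CO2:Na2CO3 ratio is 1:1, so n(Na2CO3) = 4.057 mol.
Mass of Na2CO3 = 4.057 × 105.99 = 430.0 g.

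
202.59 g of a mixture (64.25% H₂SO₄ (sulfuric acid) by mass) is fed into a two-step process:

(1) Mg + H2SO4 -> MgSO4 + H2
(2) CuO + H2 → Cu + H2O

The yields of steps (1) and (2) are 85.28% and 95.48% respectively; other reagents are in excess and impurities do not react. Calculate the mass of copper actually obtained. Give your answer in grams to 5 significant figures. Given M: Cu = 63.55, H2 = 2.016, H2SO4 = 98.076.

Pure H2SO4 = 202.59 × 0.6425 = 130.164 g.
n(H2SO4) = 130.164 / 98.076 = 1.32718 mol.
Step 1 (H2SO4:H2 = 1:1): theoretical n(H2) = 1.32718 mol; at 85.28% yield, n(H2) = 1.13182 mol.
Step 2 (H2:Cu = 1:1): theoretical n(Cu) = 1.13182 mol, so theoretical mass = 1.13182 × 63.55 = 71.9269 g.
At 95.48% yield, actual mass of Cu = 71.9269 × 0.9548 = 68.6758 g.

68.676 g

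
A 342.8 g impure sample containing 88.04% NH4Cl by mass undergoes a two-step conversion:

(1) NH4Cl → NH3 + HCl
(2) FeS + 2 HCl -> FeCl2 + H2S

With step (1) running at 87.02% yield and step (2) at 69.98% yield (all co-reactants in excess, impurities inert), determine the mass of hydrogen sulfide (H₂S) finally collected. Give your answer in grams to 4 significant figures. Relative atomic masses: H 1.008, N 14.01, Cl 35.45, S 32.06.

58.54 g

Pure NH4Cl = 342.8 × 0.8804 = 301.80 g.
M(NH4Cl) = 14.01 + 4(1.008) + 35.45 = 53.492 g/mol.
M(H2S) = 2(1.008) + 32.06 = 34.076 g/mol.
n(NH4Cl) = 301.80 / 53.492 = 5.6420 mol.
Step 1 (NH4Cl:HCl = 1:1): theoretical n(HCl) = 5.6420 mol; at 87.02% yield, n(HCl) = 4.9097 mol.
Step 2 (HCl:H2S = 2:1): theoretical n(H2S) = 2.4548 mol, so theoretical mass = 2.4548 × 34.076 = 83.651 g.
At 69.98% yield, actual mass of H2S = 83.651 × 0.6998 = 58.539 g.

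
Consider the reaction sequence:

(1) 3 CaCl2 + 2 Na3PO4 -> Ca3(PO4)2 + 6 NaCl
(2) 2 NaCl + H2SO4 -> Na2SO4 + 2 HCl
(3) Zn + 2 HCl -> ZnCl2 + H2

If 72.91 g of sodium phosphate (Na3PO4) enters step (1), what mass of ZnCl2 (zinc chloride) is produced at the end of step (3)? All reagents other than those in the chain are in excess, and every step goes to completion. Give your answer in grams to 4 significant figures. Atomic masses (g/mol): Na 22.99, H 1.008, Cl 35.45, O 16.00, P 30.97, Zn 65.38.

M(Na3PO4) = 3(22.99) + 30.97 + 4(16.00) = 163.94 g/mol.
M(ZnCl2) = 65.38 + 2(35.45) = 136.28 g/mol.
n(Na3PO4) = 72.91 / 163.94 = 0.44474 mol.
Reaction (1): Na3PO4→NaCl ratio 2:6 ⇒ n(NaCl) = 1.3342 mol.
Reaction (2): NaCl→HCl ratio 2:2 ⇒ n(HCl) = 1.3342 mol.
Reaction (3): HCl→ZnCl2 ratio 2:1 ⇒ n(ZnCl2) = 0.66710 mol.
Mass of ZnCl2 = 0.66710 × 136.28 = 90.913 g.

90.91 g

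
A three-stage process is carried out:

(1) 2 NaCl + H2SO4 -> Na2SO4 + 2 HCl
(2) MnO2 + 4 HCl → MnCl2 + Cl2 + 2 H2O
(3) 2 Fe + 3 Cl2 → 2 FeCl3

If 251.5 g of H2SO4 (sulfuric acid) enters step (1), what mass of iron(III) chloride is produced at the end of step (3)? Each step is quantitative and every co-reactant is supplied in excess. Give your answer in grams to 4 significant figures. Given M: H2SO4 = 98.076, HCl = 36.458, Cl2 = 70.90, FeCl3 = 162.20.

n(H2SO4) = 251.5 / 98.076 = 2.5643 mol.
Reaction (1): H2SO4→HCl ratio 1:2 ⇒ n(HCl) = 5.1287 mol.
Reaction (2): HCl→Cl2 ratio 4:1 ⇒ n(Cl2) = 1.2822 mol.
Reaction (3): Cl2→FeCl3 ratio 3:2 ⇒ n(FeCl3) = 0.85478 mol.
Mass of FeCl3 = 0.85478 × 162.20 = 138.65 g.

138.6 g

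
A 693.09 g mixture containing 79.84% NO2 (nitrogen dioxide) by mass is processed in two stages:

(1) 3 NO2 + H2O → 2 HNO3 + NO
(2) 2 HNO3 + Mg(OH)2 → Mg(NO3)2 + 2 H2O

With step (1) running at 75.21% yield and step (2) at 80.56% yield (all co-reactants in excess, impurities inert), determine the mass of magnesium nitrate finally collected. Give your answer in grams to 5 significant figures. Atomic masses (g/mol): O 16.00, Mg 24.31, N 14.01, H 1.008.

360.30 g

Pure NO2 = 693.09 × 0.7984 = 553.363 g.
M(NO2) = 14.01 + 2(16.00) = 46.01 g/mol.
M(Mg(NO3)2) = 24.31 + 2(14.01) + 6(16.00) = 148.33 g/mol.
n(NO2) = 553.363 / 46.01 = 12.0270 mol.
Step 1 (NO2:HNO3 = 3:2): theoretical n(HNO3) = 8.01801 mol; at 75.21% yield, n(HNO3) = 6.03035 mol.
Step 2 (HNO3:Mg(NO3)2 = 2:1): theoretical n(Mg(NO3)2) = 3.01517 mol, so theoretical mass = 3.01517 × 148.33 = 447.241 g.
At 80.56% yield, actual mass of Mg(NO3)2 = 447.241 × 0.8056 = 360.297 g.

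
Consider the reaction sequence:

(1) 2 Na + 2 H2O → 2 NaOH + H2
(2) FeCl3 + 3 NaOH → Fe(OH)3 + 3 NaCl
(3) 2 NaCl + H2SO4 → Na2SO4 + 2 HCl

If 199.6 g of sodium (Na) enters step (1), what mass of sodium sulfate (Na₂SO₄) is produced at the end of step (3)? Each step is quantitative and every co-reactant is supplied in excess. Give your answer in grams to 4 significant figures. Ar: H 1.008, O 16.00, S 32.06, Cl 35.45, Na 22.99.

M(Na) = 22.99 g/mol.
M(Na2SO4) = 2(22.99) + 32.06 + 4(16.00) = 142.04 g/mol.
n(Na) = 199.6 / 22.99 = 8.6820 mol.
Reaction (1): Na→NaOH ratio 2:2 ⇒ n(NaOH) = 8.6820 mol.
Reaction (2): NaOH→NaCl ratio 3:3 ⇒ n(NaCl) = 8.6820 mol.
Reaction (3): NaCl→Na2SO4 ratio 2:1 ⇒ n(Na2SO4) = 4.3410 mol.
Mass of Na2SO4 = 4.3410 × 142.04 = 616.60 g.

616.6 g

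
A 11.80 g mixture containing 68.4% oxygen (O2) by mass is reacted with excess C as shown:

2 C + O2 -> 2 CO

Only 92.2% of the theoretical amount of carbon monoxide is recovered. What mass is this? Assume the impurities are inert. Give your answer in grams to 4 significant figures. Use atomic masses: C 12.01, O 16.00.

Pure O2 available = 11.80 g × 0.684 = 8.0712 g.
M(O2) = 2(16.00) = 32.00 g/mol.
M(CO) = 12.01 + 16.00 = 28.01 g/mol.
n(O2) = 8.0712 g / 32.00 g/mol = 0.25223 mol.
From the equation the O2:CO mole ratio is 1:2, so n(CO) = 0.25223 × 2/1 = 0.50445 mol.
Mass of CO = 0.50445 mol × 28.01 g/mol = 14.130 g.
Actual mass collected = 14.130 g × 0.922 = 13.028 g.

13.03 g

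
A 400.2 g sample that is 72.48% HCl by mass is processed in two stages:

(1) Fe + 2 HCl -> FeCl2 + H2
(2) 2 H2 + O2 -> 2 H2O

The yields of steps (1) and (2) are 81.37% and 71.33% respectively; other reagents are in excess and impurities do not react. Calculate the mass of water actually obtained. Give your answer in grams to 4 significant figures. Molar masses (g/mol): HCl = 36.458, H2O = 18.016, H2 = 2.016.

41.60 g

Pure HCl = 400.2 × 0.7248 = 290.06 g.
n(HCl) = 290.06 / 36.458 = 7.9561 mol.
Step 1 (HCl:H2 = 2:1): theoretical n(H2) = 3.9781 mol; at 81.37% yield, n(H2) = 3.2370 mol.
Step 2 (H2:H2O = 2:2): theoretical n(H2O) = 3.2370 mol, so theoretical mass = 3.2370 × 18.016 = 58.317 g.
At 71.33% yield, actual mass of H2O = 58.317 × 0.7133 = 41.598 g.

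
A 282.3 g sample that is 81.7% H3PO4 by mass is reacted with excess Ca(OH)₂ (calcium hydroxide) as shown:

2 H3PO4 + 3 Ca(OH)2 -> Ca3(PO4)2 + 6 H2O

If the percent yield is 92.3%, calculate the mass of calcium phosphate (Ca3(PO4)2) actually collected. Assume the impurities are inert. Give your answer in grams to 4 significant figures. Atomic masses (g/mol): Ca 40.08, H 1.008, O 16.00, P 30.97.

336.9 g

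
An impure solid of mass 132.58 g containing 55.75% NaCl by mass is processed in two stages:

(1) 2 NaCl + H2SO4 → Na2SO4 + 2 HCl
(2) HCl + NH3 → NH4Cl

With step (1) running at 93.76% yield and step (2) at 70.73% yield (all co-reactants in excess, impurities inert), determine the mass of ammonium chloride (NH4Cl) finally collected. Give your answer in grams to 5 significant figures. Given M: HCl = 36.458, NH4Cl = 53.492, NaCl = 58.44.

44.867 g

Pure NaCl = 132.58 × 0.5575 = 73.9134 g.
n(NaCl) = 73.9134 / 58.44 = 1.26477 mol.
Step 1 (NaCl:HCl = 2:2): theoretical n(HCl) = 1.26477 mol; at 93.76% yield, n(HCl) = 1.18585 mol.
Step 2 (HCl:NH4Cl = 1:1): theoretical n(NH4Cl) = 1.18585 mol, so theoretical mass = 1.18585 × 53.492 = 63.4336 g.
At 70.73% yield, actual mass of NH4Cl = 63.4336 × 0.7073 = 44.8666 g.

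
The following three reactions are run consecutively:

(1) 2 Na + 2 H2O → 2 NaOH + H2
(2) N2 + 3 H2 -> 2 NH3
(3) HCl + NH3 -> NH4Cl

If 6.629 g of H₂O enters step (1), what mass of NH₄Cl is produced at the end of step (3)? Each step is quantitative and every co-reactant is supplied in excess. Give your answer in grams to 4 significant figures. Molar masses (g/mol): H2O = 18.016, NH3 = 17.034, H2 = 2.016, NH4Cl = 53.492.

6.561 g

n(H2O) = 6.629 / 18.016 = 0.36795 mol.
Reaction (1): H2O→H2 ratio 2:1 ⇒ n(H2) = 0.18398 mol.
Reaction (2): H2→NH3 ratio 3:2 ⇒ n(NH3) = 0.12265 mol.
Reaction (3): NH3→NH4Cl ratio 1:1 ⇒ n(NH4Cl) = 0.12265 mol.
Mass of NH4Cl = 0.12265 × 53.492 = 6.5608 g.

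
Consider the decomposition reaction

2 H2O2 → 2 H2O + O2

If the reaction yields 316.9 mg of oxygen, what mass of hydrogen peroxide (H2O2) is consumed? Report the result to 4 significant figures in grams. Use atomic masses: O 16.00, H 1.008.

0.6737 g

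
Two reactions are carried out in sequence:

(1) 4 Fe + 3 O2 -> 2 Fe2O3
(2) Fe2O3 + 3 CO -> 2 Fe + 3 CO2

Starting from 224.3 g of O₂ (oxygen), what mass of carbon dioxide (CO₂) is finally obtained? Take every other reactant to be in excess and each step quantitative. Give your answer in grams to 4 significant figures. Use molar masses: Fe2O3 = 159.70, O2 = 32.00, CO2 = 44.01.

617.0 g

n(O2) = 224.30 / 32.00 = 7.0094 mol.
Step 1 gives a 3:2 ratio of O2 to Fe2O3, so n(Fe2O3) = 4.6729 mol.
In step 2 the Fe2O3:CO2 ratio is 1:3, so n(CO2) = 14.019 mol.
Mass of CO2 = 14.019 × 44.01 = 616.97 g.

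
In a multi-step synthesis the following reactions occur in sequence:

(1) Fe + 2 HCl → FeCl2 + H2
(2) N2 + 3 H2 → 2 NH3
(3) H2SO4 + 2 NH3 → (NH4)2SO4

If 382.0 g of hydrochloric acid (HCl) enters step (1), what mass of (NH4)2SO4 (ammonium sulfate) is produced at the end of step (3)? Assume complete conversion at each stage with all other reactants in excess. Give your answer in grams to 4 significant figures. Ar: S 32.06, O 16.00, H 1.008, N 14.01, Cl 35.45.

230.8 g

M(HCl) = 1.008 + 35.45 = 36.458 g/mol.
M((NH4)2SO4) = 2(14.01) + 8(1.008) + 32.06 + 4(16.00) = 132.144 g/mol.
n(HCl) = 382.0 / 36.458 = 10.478 mol.
Reaction (1): HCl→H2 ratio 2:1 ⇒ n(H2) = 5.2389 mol.
Reaction (2): H2→NH3 ratio 3:2 ⇒ n(NH3) = 3.4926 mol.
Reaction (3): NH3→(NH4)2SO4 ratio 2:1 ⇒ n((NH4)2SO4) = 1.7463 mol.
Mass of (NH4)2SO4 = 1.7463 × 132.144 = 230.76 g.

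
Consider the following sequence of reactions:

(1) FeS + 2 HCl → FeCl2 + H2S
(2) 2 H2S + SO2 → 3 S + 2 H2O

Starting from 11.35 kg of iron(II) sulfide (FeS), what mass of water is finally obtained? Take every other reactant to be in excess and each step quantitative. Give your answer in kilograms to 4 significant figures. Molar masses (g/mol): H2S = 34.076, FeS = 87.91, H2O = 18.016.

2.326 kg

11.35 kg = 11350 g.
n(FeS) = 11350 / 87.91 = 129.11 mol.
Step 1 gives a 1:1 ratio of FeS to H2S, so n(H2S) = 129.11 mol.
In step 2 the H2S:H2O ratio is 2:2, so n(H2O) = 129.11 mol.
Mass of H2O = 129.11 × 18.016 = 2326.0 g = 2.326 kg.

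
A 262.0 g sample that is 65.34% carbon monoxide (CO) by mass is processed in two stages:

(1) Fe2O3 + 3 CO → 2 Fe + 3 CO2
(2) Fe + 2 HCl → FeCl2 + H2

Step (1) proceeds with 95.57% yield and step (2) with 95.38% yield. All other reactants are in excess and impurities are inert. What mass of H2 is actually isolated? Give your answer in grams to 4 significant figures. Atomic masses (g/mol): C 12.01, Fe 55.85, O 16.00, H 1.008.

7.488 g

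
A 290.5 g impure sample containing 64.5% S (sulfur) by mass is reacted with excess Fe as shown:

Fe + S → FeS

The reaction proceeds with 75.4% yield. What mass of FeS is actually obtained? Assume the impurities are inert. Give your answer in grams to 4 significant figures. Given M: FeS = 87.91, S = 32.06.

Pure S available = 290.5 g × 0.645 = 187.37 g.
n(S) = 187.37 g / 32.06 g/mol = 5.8444 mol.
From the equation the S:FeS mole ratio is 1:1, so n(FeS) = 5.8444 × 1/1 = 5.8444 mol.
Mass of FeS = 5.8444 mol × 87.91 g/mol = 513.78 g.
Actual mass collected = 513.78 g × 0.754 = 387.39 g.

387.4 g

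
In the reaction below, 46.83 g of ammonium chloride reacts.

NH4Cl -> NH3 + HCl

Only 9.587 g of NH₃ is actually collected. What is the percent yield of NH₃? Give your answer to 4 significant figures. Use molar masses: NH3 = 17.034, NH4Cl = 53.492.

64.29 %

n(NH4Cl) = 46.830 g / 53.492 g/mol = 0.87546 mol.
From the equation the NH4Cl:NH3 mole ratio is 1:1, so n(NH3) = 0.87546 × 1/1 = 0.87546 mol.
Mass of NH3 = 0.87546 mol × 17.034 g/mol = 14.913 g.
This is the theoretical yield. Percent yield = 9.587 g / 14.913 g × 100% = 64.288%.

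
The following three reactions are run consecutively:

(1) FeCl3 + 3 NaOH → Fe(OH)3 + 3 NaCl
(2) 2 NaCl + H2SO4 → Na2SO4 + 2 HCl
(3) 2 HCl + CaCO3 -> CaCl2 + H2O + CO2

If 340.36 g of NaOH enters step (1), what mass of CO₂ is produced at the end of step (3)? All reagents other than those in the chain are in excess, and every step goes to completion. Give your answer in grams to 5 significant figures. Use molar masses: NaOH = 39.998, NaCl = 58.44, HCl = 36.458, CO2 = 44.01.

187.25 g

n(NaOH) = 340.36 / 39.998 = 8.50943 mol.
Reaction (1): NaOH→NaCl ratio 3:3 ⇒ n(NaCl) = 8.50943 mol.
Reaction (2): NaCl→HCl ratio 2:2 ⇒ n(HCl) = 8.50943 mol.
Reaction (3): HCl→CO2 ratio 2:1 ⇒ n(CO2) = 4.25471 mol.
Mass of CO2 = 4.25471 × 44.01 = 187.250 g.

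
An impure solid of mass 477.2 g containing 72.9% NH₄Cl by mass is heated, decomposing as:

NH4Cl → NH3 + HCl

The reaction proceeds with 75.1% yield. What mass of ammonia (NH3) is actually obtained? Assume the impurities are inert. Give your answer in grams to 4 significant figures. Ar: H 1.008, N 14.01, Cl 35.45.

83.19 g

Pure NH4Cl available = 477.2 g × 0.729 = 347.88 g.
M(NH4Cl) = 14.01 + 4(1.008) + 35.45 = 53.492 g/mol.
M(NH3) = 14.01 + 3(1.008) = 17.034 g/mol.
n(NH4Cl) = 347.88 g / 53.492 g/mol = 6.5034 mol.
From the equation the NH4Cl:NH3 mole ratio is 1:1, so n(NH3) = 6.5034 × 1/1 = 6.5034 mol.
Mass of NH3 = 6.5034 mol × 17.034 g/mol = 110.78 g.
Actual mass collected = 110.78 g × 0.751 = 83.195 g.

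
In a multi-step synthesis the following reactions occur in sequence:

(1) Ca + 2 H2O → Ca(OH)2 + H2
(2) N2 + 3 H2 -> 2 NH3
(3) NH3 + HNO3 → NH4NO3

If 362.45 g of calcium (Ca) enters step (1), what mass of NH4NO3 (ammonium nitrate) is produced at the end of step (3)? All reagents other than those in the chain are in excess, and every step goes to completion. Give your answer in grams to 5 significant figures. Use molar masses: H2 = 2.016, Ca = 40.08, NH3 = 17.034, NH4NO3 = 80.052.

482.62 g

n(Ca) = 362.45 / 40.08 = 9.04316 mol.
Reaction (1): Ca→H2 ratio 1:1 ⇒ n(H2) = 9.04316 mol.
Reaction (2): H2→NH3 ratio 3:2 ⇒ n(NH3) = 6.02878 mol.
Reaction (3): NH3→NH4NO3 ratio 1:1 ⇒ n(NH4NO3) = 6.02878 mol.
Mass of NH4NO3 = 6.02878 × 80.052 = 482.616 g.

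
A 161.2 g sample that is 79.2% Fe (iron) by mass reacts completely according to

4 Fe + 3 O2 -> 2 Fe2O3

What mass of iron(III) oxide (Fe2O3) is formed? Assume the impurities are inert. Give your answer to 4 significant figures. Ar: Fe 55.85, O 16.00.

Mass of pure Fe = 161.2 g × 0.792 = 127.67 g.
M(Fe) = 55.85 g/mol.
M(Fe2O3) = 2(55.85) + 3(16.00) = 159.70 g/mol.
n(Fe) = 127.67 g / 55.85 g/mol = 2.2860 mol.
From the equation the Fe:Fe2O3 mole ratio is 4:2, so n(Fe2O3) = 2.2860 × 2/4 = 1.1430 mol.
Mass of Fe2O3 = 1.1430 mol × 159.70 g/mol = 182.53 g.

182.5 g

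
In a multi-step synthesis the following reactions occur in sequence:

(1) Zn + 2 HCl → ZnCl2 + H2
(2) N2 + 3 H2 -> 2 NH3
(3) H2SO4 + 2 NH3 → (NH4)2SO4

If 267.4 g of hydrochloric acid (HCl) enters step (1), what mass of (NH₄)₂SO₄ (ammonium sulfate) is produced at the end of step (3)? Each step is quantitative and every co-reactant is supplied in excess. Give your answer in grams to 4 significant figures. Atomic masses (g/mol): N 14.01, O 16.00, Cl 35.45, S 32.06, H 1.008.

161.5 g

M(HCl) = 1.008 + 35.45 = 36.458 g/mol.
M((NH4)2SO4) = 2(14.01) + 8(1.008) + 32.06 + 4(16.00) = 132.144 g/mol.
n(HCl) = 267.4 / 36.458 = 7.3345 mol.
Reaction (1): HCl→H2 ratio 2:1 ⇒ n(H2) = 3.6672 mol.
Reaction (2): H2→NH3 ratio 3:2 ⇒ n(NH3) = 2.4448 mol.
Reaction (3): NH3→(NH4)2SO4 ratio 2:1 ⇒ n((NH4)2SO4) = 1.2224 mol.
Mass of (NH4)2SO4 = 1.2224 × 132.144 = 161.53 g.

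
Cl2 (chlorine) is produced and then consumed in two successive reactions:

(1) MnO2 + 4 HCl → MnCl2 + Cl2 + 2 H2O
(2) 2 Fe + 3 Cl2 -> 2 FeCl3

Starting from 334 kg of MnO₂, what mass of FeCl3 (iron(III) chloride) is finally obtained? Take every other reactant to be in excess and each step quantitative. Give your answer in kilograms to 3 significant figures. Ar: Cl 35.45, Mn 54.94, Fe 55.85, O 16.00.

415 kg

M(MnO2) = 54.94 + 2(16.00) = 86.94 g/mol.
M(FeCl3) = 55.85 + 3(35.45) = 162.20 g/mol.
334 kg = 334000 g.
n(MnO2) = 334000 / 86.94 = 3842 mol.
Step 1 gives a 1:1 ratio of MnO2 to Cl2, so n(Cl2) = 3842 mol.
In step 2 the Cl2:FeCl3 ratio is 3:2, so n(FeCl3) = 2561 mol.
Mass of FeCl3 = 2561 × 162.20 = 415400 g = 415 kg.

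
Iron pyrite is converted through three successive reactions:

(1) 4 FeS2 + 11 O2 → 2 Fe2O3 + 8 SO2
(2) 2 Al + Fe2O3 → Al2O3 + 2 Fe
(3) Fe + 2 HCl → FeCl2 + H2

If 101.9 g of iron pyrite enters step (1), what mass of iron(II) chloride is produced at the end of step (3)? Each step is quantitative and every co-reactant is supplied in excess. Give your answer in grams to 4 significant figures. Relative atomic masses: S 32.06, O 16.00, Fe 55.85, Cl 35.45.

107.7 g

M(FeS2) = 55.85 + 2(32.06) = 119.97 g/mol.
M(FeCl2) = 55.85 + 2(35.45) = 126.75 g/mol.
n(FeS2) = 101.9 / 119.97 = 0.84938 mol.
Reaction (1): FeS2→Fe2O3 ratio 4:2 ⇒ n(Fe2O3) = 0.42469 mol.
Reaction (2): Fe2O3→Fe ratio 1:2 ⇒ n(Fe) = 0.84938 mol.
Reaction (3): Fe→FeCl2 ratio 1:1 ⇒ n(FeCl2) = 0.84938 mol.
Mass of FeCl2 = 0.84938 × 126.75 = 107.66 g.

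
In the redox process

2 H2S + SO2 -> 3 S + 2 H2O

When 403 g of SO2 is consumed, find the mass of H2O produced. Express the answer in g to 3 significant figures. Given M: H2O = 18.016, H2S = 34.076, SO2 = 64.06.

n(SO2) = 403.0 g / 64.06 g/mol = 6.291 mol.
From the equation the SO2:H2O mole ratio is 1:2, so n(H2O) = 6.291 × 2/1 = 12.58 mol.
Mass of H2O = 12.58 mol × 18.016 g/mol = 226.7 g.

227 g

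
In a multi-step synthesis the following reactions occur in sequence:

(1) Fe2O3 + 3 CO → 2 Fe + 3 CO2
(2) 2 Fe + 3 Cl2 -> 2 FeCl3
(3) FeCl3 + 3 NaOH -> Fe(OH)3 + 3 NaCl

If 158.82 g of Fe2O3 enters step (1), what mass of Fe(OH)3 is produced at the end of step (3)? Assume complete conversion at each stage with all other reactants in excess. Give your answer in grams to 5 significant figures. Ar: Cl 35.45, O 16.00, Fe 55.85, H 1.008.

M(Fe2O3) = 2(55.85) + 3(16.00) = 159.70 g/mol.
M(Fe(OH)3) = 55.85 + 3(16.00) + 3(1.008) = 106.874 g/mol.
n(Fe2O3) = 158.82 / 159.70 = 0.994490 mol.
Reaction (1): Fe2O3→Fe ratio 1:2 ⇒ n(Fe) = 1.98898 mol.
Reaction (2): Fe→FeCl3 ratio 2:2 ⇒ n(FeCl3) = 1.98898 mol.
Reaction (3): FeCl3→Fe(OH)3 ratio 1:1 ⇒ n(Fe(OH)3) = 1.98898 mol.
Mass of Fe(OH)3 = 1.98898 × 106.874 = 212.570 g.

212.57 g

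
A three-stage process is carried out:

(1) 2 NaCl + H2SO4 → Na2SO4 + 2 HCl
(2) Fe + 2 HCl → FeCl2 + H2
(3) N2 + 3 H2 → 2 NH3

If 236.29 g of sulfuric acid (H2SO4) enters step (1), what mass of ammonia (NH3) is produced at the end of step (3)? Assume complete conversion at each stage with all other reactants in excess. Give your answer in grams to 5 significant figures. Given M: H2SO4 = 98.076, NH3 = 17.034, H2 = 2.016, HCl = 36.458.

n(H2SO4) = 236.29 / 98.076 = 2.40925 mol.
Reaction (1): H2SO4→HCl ratio 1:2 ⇒ n(HCl) = 4.81851 mol.
Reaction (2): HCl→H2 ratio 2:1 ⇒ n(H2) = 2.40925 mol.
Reaction (3): H2→NH3 ratio 3:2 ⇒ n(NH3) = 1.60617 mol.
Mass of NH3 = 1.60617 × 17.034 = 27.3595 g.

27.359 g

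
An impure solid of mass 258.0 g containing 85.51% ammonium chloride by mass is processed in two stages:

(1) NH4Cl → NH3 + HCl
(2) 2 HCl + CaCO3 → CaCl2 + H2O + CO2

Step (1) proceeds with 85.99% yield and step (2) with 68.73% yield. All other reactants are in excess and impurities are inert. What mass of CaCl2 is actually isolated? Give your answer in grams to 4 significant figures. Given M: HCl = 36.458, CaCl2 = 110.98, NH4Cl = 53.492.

135.3 g

Pure NH4Cl = 258.0 × 0.8551 = 220.62 g.
n(NH4Cl) = 220.62 / 53.492 = 4.1243 mol.
Step 1 (NH4Cl:HCl = 1:1): theoretical n(HCl) = 4.1243 mol; at 85.99% yield, n(HCl) = 3.5465 mol.
Step 2 (HCl:CaCl2 = 2:1): theoretical n(CaCl2) = 1.7732 mol, so theoretical mass = 1.7732 × 110.98 = 196.79 g.
At 68.73% yield, actual mass of CaCl2 = 196.79 × 0.6873 = 135.26 g.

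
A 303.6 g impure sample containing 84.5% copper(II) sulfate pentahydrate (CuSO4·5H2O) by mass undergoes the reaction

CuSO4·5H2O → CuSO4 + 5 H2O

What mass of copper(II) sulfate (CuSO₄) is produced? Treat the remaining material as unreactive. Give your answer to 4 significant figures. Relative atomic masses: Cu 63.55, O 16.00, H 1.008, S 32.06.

Mass of pure CuSO4·5H2O = 303.6 g × 0.845 = 256.54 g.
M(CuSO4·5H2O) = 63.55 + 32.06 + 9(16.00) + 10(1.008) = 249.69 g/mol.
M(CuSO4) = 63.55 + 32.06 + 4(16.00) = 159.61 g/mol.
n(CuSO4·5H2O) = 256.54 g / 249.69 g/mol = 1.0274 mol.
From the equation the CuSO4·5H2O:CuSO4 mole ratio is 1:1, so n(CuSO4) = 1.0274 × 1/1 = 1.0274 mol.
Mass of CuSO4 = 1.0274 mol × 159.61 g/mol = 163.99 g.

164.0 g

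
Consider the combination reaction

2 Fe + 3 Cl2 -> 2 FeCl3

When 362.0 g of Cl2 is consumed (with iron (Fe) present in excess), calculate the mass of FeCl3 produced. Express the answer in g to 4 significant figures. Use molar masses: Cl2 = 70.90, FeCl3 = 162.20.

n(Cl2) = 362.00 g / 70.90 g/mol = 5.1058 mol.
From the equation the Cl2:FeCl3 mole ratio is 3:2, so n(FeCl3) = 5.1058 × 2/3 = 3.4039 mol.
Mass of FeCl3 = 3.4039 mol × 162.20 g/mol = 552.11 g.

552.1 g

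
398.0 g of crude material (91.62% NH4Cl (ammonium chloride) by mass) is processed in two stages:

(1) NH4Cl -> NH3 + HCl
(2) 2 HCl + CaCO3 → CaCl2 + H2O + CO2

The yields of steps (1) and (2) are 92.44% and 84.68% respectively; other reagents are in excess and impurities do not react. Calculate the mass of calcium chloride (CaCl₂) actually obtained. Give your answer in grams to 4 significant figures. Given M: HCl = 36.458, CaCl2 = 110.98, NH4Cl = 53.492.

296.1 g

Pure NH4Cl = 398.0 × 0.9162 = 364.65 g.
n(NH4Cl) = 364.65 / 53.492 = 6.8169 mol.
Step 1 (NH4Cl:HCl = 1:1): theoretical n(HCl) = 6.8169 mol; at 92.44% yield, n(HCl) = 6.3015 mol.
Step 2 (HCl:CaCl2 = 2:1): theoretical n(CaCl2) = 3.1508 mol, so theoretical mass = 3.1508 × 110.98 = 349.67 g.
At 84.68% yield, actual mass of CaCl2 = 349.67 × 0.8468 = 296.10 g.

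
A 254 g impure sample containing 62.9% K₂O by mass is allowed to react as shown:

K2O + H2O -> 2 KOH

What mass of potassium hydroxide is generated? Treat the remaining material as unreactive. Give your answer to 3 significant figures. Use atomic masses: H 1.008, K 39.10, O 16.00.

Mass of pure K2O = 254 g × 0.629 = 159.8 g.
M(K2O) = 2(39.10) + 16.00 = 94.20 g/mol.
M(KOH) = 39.10 + 16.00 + 1.008 = 56.108 g/mol.
n(K2O) = 159.8 g / 94.20 g/mol = 1.696 mol.
From the equation the K2O:KOH mole ratio is 1:2, so n(KOH) = 1.696 × 2/1 = 3.392 mol.
Mass of KOH = 3.392 mol × 56.108 g/mol = 190.3 g.

190 g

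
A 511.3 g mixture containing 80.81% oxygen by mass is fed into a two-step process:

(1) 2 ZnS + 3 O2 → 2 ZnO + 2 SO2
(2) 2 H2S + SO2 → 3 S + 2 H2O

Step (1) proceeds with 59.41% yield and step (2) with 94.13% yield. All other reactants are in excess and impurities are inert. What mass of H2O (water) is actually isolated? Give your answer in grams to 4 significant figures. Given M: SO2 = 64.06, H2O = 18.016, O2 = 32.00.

173.5 g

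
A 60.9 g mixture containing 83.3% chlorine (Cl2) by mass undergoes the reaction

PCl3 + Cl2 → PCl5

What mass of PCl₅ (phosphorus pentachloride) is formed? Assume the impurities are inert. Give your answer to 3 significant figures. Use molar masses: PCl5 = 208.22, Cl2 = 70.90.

149 g

Mass of pure Cl2 = 60.9 g × 0.833 = 50.73 g.
n(Cl2) = 50.73 g / 70.90 g/mol = 0.7155 mol.
From the equation the Cl2:PCl5 mole ratio is 1:1, so n(PCl5) = 0.7155 × 1/1 = 0.7155 mol.
Mass of PCl5 = 0.7155 mol × 208.22 g/mol = 149.0 g.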